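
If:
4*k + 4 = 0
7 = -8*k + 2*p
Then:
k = -1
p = -1/2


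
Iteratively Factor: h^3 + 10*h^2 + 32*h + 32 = (h + 4)*(h^2 + 6*h + 8) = (h + 2)*(h + 4)*(h + 4)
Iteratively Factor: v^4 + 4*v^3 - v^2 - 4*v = (v + 1)*(v^3 + 3*v^2 - 4*v) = (v - 1)*(v + 1)*(v^2 + 4*v) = (v - 1)*(v + 1)*(v + 4)*(v)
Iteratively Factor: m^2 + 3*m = (m + 3)*(m)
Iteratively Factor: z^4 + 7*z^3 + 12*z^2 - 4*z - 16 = (z + 4)*(z^3 + 3*z^2 - 4) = (z - 1)*(z + 4)*(z^2 + 4*z + 4) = (z - 1)*(z + 2)*(z + 4)*(z + 2)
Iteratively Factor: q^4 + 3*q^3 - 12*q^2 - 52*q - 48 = (q - 4)*(q^3 + 7*q^2 + 16*q + 12) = (q - 4)*(q + 3)*(q^2 + 4*q + 4) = (q - 4)*(q + 2)*(q + 3)*(q + 2)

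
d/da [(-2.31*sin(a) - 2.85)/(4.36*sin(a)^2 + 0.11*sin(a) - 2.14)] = (10.0716*sin(a)^2 + 24.852*sin(a) + 5.2569)*cos(a)/(19.0096*sin(a)^4 + 0.9592*sin(a)^3 - 18.6487*sin(a)^2 - 0.4708*sin(a) + 4.5796)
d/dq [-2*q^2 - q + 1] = -4*q - 1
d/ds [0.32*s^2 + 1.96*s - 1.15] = 0.64*s + 1.96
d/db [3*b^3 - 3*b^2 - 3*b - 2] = 9*b^2 - 6*b - 3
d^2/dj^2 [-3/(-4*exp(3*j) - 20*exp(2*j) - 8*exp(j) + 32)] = 3*(2*(3*exp(2*j) + 10*exp(j) + 2)^2*exp(j) - (9*exp(2*j) + 20*exp(j) + 2)*(exp(3*j) + 5*exp(2*j) + 2*exp(j) - 8))*exp(j)/(4*(exp(3*j) + 5*exp(2*j) + 2*exp(j) - 8)^3)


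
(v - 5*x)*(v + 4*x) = v^2 - v*x - 20*x^2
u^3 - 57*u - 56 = (u - 8)*(u + 1)*(u + 7)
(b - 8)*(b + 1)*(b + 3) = b^3 - 4*b^2 - 29*b - 24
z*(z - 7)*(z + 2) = z^3 - 5*z^2 - 14*z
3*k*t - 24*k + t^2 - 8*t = (3*k + t)*(t - 8)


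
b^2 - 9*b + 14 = (b - 7)*(b - 2)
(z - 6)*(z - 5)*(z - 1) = z^3 - 12*z^2 + 41*z - 30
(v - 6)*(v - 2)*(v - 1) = v^3 - 9*v^2 + 20*v - 12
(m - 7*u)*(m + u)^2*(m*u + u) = m^4*u - 5*m^3*u^2 + m^3*u - 13*m^2*u^3 - 5*m^2*u^2 - 7*m*u^4 - 13*m*u^3 - 7*u^4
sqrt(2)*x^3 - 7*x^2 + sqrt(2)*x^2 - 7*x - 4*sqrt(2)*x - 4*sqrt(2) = (x + 1)*(x - 4*sqrt(2))*(sqrt(2)*x + 1)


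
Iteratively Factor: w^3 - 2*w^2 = (w - 2)*(w^2) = w*(w - 2)*(w)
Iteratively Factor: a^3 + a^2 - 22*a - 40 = (a + 4)*(a^2 - 3*a - 10) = (a + 2)*(a + 4)*(a - 5)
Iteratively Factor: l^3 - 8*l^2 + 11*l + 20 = (l - 4)*(l^2 - 4*l - 5) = (l - 4)*(l + 1)*(l - 5)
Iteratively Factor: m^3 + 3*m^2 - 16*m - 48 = (m - 4)*(m^2 + 7*m + 12) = (m - 4)*(m + 4)*(m + 3)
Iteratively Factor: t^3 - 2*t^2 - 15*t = (t)*(t^2 - 2*t - 15) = t*(t - 5)*(t + 3)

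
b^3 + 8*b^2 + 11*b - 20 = (b - 1)*(b + 4)*(b + 5)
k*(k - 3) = k^2 - 3*k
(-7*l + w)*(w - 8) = -7*l*w + 56*l + w^2 - 8*w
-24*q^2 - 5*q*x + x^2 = (-8*q + x)*(3*q + x)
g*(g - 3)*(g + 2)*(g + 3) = g^4 + 2*g^3 - 9*g^2 - 18*g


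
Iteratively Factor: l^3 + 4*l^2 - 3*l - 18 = (l + 3)*(l^2 + l - 6) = (l + 3)^2*(l - 2)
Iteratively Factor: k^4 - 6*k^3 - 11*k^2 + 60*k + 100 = (k - 5)*(k^3 - k^2 - 16*k - 20) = (k - 5)*(k + 2)*(k^2 - 3*k - 10) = (k - 5)*(k + 2)^2*(k - 5)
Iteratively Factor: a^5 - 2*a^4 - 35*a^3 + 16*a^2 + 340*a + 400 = (a - 5)*(a^4 + 3*a^3 - 20*a^2 - 84*a - 80) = (a - 5)*(a + 4)*(a^3 - a^2 - 16*a - 20) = (a - 5)^2*(a + 4)*(a^2 + 4*a + 4) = (a - 5)^2*(a + 2)*(a + 4)*(a + 2)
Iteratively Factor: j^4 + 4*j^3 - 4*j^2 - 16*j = (j - 2)*(j^3 + 6*j^2 + 8*j) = (j - 2)*(j + 4)*(j^2 + 2*j) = (j - 2)*(j + 2)*(j + 4)*(j)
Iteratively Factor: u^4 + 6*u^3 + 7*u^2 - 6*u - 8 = (u + 1)*(u^3 + 5*u^2 + 2*u - 8) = (u - 1)*(u + 1)*(u^2 + 6*u + 8) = (u - 1)*(u + 1)*(u + 4)*(u + 2)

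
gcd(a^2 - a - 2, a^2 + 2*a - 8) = a - 2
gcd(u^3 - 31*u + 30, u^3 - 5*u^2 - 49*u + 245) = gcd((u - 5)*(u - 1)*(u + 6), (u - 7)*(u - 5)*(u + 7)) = u - 5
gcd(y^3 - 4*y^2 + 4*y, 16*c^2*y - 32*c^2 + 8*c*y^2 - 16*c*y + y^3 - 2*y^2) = y - 2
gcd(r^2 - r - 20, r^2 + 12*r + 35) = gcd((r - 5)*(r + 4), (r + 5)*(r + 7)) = 1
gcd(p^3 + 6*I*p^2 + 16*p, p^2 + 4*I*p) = p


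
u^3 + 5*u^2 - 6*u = u*(u - 1)*(u + 6)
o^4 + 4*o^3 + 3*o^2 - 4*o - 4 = (o - 1)*(o + 1)*(o + 2)^2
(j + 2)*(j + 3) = j^2 + 5*j + 6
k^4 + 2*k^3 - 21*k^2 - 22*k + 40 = (k - 4)*(k - 1)*(k + 2)*(k + 5)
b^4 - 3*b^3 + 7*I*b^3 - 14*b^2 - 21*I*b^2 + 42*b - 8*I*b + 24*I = (b - 3)*(b + I)*(b + 2*I)*(b + 4*I)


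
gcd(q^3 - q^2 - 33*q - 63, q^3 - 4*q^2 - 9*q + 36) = q + 3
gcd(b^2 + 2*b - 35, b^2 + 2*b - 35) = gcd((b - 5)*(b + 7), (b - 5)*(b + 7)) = b^2 + 2*b - 35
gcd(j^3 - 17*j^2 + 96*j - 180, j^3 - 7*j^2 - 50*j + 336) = j - 6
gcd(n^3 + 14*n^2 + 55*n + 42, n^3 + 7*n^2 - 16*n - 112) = n + 7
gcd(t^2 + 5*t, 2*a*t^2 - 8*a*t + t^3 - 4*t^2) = t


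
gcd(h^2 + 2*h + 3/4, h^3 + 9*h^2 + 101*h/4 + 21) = h + 3/2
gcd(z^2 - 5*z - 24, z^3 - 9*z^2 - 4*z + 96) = z^2 - 5*z - 24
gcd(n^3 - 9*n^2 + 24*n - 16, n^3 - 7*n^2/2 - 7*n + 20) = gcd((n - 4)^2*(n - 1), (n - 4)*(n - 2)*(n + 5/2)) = n - 4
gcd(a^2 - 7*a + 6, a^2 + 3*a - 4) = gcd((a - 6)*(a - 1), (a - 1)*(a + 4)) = a - 1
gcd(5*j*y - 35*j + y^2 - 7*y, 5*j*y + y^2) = 5*j + y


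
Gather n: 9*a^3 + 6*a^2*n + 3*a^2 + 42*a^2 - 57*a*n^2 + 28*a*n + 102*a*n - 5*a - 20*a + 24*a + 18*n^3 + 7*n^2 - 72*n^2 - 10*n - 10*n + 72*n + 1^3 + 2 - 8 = 9*a^3 + 45*a^2 - a + 18*n^3 + n^2*(-57*a - 65) + n*(6*a^2 + 130*a + 52) - 5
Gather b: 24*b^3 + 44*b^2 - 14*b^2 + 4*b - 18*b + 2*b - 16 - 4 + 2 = 24*b^3 + 30*b^2 - 12*b - 18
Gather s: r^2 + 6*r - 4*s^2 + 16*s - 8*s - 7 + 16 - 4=r^2 + 6*r - 4*s^2 + 8*s + 5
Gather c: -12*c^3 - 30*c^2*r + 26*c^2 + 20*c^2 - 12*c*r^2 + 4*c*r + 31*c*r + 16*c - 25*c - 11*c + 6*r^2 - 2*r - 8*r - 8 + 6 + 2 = -12*c^3 + c^2*(46 - 30*r) + c*(-12*r^2 + 35*r - 20) + 6*r^2 - 10*r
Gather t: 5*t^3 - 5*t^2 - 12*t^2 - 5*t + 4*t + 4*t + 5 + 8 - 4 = 5*t^3 - 17*t^2 + 3*t + 9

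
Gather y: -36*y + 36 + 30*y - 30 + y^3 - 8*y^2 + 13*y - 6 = y^3 - 8*y^2 + 7*y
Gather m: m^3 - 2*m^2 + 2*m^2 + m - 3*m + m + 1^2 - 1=m^3 - m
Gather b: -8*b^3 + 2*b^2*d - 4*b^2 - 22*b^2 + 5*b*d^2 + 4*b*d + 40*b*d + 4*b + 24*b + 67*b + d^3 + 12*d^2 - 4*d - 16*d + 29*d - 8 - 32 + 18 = -8*b^3 + b^2*(2*d - 26) + b*(5*d^2 + 44*d + 95) + d^3 + 12*d^2 + 9*d - 22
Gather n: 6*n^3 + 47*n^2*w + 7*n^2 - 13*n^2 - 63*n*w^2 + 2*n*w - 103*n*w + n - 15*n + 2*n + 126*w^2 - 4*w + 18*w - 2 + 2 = 6*n^3 + n^2*(47*w - 6) + n*(-63*w^2 - 101*w - 12) + 126*w^2 + 14*w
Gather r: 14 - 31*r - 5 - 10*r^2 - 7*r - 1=-10*r^2 - 38*r + 8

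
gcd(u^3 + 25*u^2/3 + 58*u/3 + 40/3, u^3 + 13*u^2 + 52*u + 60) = u^2 + 7*u + 10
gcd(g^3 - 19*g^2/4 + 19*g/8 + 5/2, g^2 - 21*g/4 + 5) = g^2 - 21*g/4 + 5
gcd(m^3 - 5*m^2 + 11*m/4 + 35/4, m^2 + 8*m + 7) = m + 1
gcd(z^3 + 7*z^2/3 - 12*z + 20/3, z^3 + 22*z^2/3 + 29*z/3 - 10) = z^2 + 13*z/3 - 10/3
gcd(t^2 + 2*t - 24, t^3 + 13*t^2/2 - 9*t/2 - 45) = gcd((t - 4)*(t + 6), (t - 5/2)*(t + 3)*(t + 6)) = t + 6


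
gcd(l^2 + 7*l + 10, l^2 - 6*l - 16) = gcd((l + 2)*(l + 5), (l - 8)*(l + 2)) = l + 2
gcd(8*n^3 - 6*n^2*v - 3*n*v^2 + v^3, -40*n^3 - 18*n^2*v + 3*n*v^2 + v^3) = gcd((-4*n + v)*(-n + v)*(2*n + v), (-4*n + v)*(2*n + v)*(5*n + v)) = -8*n^2 - 2*n*v + v^2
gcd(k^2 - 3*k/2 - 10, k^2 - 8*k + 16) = k - 4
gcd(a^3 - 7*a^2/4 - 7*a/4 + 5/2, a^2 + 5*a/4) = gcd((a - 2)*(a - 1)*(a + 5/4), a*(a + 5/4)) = a + 5/4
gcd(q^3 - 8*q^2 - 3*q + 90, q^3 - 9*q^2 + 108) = q^2 - 3*q - 18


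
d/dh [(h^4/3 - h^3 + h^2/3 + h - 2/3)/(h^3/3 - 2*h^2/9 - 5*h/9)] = 3*(3*h^4 - 10*h^3 + 5*h^2 + 12*h - 10)/(h^2*(9*h^2 - 30*h + 25))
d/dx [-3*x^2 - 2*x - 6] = -6*x - 2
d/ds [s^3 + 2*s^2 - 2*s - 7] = 3*s^2 + 4*s - 2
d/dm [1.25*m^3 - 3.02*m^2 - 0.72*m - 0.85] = 3.75*m^2 - 6.04*m - 0.72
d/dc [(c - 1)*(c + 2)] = 2*c + 1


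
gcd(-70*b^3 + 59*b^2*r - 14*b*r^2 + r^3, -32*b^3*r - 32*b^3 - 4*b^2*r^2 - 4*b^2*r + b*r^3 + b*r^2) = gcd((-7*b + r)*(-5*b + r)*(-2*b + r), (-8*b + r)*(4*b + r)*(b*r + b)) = 1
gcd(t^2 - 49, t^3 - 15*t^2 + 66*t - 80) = 1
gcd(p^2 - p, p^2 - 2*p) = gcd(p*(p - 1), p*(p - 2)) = p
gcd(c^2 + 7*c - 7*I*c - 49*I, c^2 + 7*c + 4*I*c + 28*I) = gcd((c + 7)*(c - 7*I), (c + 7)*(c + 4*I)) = c + 7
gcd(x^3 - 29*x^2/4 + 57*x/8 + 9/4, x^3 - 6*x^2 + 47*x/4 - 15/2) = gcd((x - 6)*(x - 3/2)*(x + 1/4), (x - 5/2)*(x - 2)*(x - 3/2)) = x - 3/2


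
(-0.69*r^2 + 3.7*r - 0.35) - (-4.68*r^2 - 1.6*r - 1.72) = 3.99*r^2 + 5.3*r + 1.37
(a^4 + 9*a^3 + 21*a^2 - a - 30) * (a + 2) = a^5 + 11*a^4 + 39*a^3 + 41*a^2 - 32*a - 60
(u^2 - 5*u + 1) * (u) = u^3 - 5*u^2 + u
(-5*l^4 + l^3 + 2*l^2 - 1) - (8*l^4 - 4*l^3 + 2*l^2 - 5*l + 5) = -13*l^4 + 5*l^3 + 5*l - 6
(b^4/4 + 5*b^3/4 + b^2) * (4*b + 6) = b^5 + 13*b^4/2 + 23*b^3/2 + 6*b^2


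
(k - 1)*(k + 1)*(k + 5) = k^3 + 5*k^2 - k - 5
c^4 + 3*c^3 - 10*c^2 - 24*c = c*(c - 3)*(c + 2)*(c + 4)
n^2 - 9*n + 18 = (n - 6)*(n - 3)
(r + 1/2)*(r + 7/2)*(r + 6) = r^3 + 10*r^2 + 103*r/4 + 21/2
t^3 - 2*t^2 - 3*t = t*(t - 3)*(t + 1)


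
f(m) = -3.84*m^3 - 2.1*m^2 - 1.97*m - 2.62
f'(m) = -11.52*m^2 - 4.2*m - 1.97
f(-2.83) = 73.17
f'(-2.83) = -82.35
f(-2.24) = 34.42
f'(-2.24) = -50.36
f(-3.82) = 188.31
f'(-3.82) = -154.03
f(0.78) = -7.26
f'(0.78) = -12.25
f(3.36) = -178.61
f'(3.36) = -146.14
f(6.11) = -968.95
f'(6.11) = -457.70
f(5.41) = -682.77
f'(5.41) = -361.86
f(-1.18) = 3.09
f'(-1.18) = -13.05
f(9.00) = -2989.81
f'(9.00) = -972.89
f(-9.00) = 2644.37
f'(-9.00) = -897.29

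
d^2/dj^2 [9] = 0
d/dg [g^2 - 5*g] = 2*g - 5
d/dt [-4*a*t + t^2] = -4*a + 2*t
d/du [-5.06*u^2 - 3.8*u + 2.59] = -10.12*u - 3.8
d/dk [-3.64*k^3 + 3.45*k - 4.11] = 3.45 - 10.92*k^2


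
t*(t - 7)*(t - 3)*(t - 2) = t^4 - 12*t^3 + 41*t^2 - 42*t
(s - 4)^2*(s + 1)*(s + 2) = s^4 - 5*s^3 - 6*s^2 + 32*s + 32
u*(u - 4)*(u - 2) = u^3 - 6*u^2 + 8*u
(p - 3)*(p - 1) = p^2 - 4*p + 3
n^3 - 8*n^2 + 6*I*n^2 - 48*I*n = n*(n - 8)*(n + 6*I)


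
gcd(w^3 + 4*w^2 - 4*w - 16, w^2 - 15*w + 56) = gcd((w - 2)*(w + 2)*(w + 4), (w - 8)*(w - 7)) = 1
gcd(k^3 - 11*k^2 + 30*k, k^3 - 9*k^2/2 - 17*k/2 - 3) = k - 6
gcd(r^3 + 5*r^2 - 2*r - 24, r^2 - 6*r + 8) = r - 2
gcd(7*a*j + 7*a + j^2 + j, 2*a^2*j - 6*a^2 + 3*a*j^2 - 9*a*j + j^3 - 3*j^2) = 1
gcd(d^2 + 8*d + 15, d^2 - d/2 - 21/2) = d + 3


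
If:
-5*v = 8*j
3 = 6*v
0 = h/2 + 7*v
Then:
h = -7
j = -5/16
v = 1/2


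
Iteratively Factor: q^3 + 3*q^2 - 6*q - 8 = (q - 2)*(q^2 + 5*q + 4) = (q - 2)*(q + 1)*(q + 4)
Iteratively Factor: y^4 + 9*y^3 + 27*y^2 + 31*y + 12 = (y + 3)*(y^3 + 6*y^2 + 9*y + 4) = (y + 1)*(y + 3)*(y^2 + 5*y + 4) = (y + 1)^2*(y + 3)*(y + 4)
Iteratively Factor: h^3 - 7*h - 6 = (h - 3)*(h^2 + 3*h + 2) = (h - 3)*(h + 1)*(h + 2)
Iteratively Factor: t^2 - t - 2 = (t + 1)*(t - 2)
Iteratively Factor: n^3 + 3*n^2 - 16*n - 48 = (n + 3)*(n^2 - 16) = (n - 4)*(n + 3)*(n + 4)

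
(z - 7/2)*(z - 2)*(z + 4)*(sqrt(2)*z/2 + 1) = sqrt(2)*z^4/2 - 3*sqrt(2)*z^3/4 + z^3 - 15*sqrt(2)*z^2/2 - 3*z^2/2 - 15*z + 14*sqrt(2)*z + 28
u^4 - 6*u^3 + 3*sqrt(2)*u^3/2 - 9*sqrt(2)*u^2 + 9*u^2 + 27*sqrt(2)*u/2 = u*(u - 3)^2*(u + 3*sqrt(2)/2)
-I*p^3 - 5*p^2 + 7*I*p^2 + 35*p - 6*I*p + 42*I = (p - 7)*(p - 6*I)*(-I*p + 1)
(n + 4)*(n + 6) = n^2 + 10*n + 24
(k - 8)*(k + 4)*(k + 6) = k^3 + 2*k^2 - 56*k - 192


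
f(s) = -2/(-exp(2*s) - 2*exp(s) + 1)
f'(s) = -2*(2*exp(2*s) + 2*exp(s))/(-exp(2*s) - 2*exp(s) + 1)^2 = -4*(exp(s) + 1)*exp(s)/(exp(2*s) + 2*exp(s) - 1)^2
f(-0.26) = 1.76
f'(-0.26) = -4.23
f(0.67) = 0.30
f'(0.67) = -0.51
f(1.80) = 0.04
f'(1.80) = -0.07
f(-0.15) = 1.37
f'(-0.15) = -3.00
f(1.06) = 0.15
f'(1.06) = -0.26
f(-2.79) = -2.29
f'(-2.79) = -0.34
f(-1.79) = -3.13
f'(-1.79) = -1.91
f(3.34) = 0.00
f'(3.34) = -0.00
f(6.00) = 0.00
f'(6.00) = 0.00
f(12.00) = 0.00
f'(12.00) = 0.00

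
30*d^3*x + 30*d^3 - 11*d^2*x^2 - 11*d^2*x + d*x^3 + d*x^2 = (-6*d + x)*(-5*d + x)*(d*x + d)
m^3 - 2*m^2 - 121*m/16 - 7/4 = (m - 4)*(m + 1/4)*(m + 7/4)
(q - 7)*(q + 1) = q^2 - 6*q - 7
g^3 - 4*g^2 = g^2*(g - 4)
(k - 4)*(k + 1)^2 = k^3 - 2*k^2 - 7*k - 4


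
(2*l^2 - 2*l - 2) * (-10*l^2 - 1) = -20*l^4 + 20*l^3 + 18*l^2 + 2*l + 2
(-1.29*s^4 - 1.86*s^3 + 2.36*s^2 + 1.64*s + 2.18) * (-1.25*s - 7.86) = 1.6125*s^5 + 12.4644*s^4 + 11.6696*s^3 - 20.5996*s^2 - 15.6154*s - 17.1348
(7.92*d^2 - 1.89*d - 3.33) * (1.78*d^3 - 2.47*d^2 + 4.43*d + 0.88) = 14.0976*d^5 - 22.9266*d^4 + 33.8265*d^3 + 6.822*d^2 - 16.4151*d - 2.9304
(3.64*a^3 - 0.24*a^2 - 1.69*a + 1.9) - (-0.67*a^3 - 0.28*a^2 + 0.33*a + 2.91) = 4.31*a^3 + 0.04*a^2 - 2.02*a - 1.01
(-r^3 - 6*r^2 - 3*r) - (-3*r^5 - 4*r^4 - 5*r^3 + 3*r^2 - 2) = 3*r^5 + 4*r^4 + 4*r^3 - 9*r^2 - 3*r + 2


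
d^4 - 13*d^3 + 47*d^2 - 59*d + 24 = (d - 8)*(d - 3)*(d - 1)^2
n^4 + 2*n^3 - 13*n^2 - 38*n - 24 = (n - 4)*(n + 1)*(n + 2)*(n + 3)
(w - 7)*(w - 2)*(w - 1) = w^3 - 10*w^2 + 23*w - 14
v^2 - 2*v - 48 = (v - 8)*(v + 6)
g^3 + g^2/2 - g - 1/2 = (g - 1)*(g + 1/2)*(g + 1)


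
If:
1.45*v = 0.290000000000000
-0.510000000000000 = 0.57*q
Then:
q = -0.89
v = 0.20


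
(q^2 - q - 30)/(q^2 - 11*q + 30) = (q + 5)/(q - 5)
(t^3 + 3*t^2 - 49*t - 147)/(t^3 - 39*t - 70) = (t^2 + 10*t + 21)/(t^2 + 7*t + 10)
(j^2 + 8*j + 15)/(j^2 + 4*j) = (j^2 + 8*j + 15)/(j*(j + 4))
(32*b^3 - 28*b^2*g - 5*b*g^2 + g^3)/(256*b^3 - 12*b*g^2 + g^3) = (b - g)/(8*b - g)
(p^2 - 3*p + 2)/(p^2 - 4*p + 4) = (p - 1)/(p - 2)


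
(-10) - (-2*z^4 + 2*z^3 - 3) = 2*z^4 - 2*z^3 - 7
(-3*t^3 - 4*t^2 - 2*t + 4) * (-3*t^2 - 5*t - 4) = 9*t^5 + 27*t^4 + 38*t^3 + 14*t^2 - 12*t - 16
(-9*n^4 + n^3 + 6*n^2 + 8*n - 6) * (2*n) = -18*n^5 + 2*n^4 + 12*n^3 + 16*n^2 - 12*n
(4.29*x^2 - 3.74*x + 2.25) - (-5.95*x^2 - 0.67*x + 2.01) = 10.24*x^2 - 3.07*x + 0.24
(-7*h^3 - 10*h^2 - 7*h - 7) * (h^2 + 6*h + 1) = -7*h^5 - 52*h^4 - 74*h^3 - 59*h^2 - 49*h - 7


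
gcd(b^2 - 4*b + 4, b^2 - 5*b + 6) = b - 2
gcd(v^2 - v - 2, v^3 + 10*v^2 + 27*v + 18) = v + 1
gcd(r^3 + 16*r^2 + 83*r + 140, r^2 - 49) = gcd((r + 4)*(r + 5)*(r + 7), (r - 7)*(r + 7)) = r + 7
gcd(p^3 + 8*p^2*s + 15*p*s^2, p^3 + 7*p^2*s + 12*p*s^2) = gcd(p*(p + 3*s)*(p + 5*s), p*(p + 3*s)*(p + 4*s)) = p^2 + 3*p*s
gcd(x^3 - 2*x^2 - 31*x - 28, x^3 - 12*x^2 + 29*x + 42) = x^2 - 6*x - 7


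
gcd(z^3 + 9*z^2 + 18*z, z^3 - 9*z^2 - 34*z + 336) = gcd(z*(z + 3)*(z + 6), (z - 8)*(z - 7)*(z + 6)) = z + 6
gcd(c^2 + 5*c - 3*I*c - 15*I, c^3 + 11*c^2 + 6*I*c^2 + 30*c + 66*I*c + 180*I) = c + 5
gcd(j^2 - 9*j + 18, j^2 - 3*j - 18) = j - 6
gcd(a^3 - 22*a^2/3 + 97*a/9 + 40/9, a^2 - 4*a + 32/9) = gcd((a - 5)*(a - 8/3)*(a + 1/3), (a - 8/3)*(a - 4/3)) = a - 8/3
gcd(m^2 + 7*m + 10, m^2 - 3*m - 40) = m + 5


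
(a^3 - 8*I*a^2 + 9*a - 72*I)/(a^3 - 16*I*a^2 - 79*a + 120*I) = (a + 3*I)/(a - 5*I)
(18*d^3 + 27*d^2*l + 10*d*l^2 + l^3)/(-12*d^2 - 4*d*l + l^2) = (-18*d^3 - 27*d^2*l - 10*d*l^2 - l^3)/(12*d^2 + 4*d*l - l^2)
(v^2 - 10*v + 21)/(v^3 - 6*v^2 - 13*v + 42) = (v - 3)/(v^2 + v - 6)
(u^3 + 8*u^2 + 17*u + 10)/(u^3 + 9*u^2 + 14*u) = (u^2 + 6*u + 5)/(u*(u + 7))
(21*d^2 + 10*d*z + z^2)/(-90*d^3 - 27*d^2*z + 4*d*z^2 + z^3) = (7*d + z)/(-30*d^2 + d*z + z^2)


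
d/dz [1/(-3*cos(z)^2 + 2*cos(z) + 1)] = 2*(1 - 3*cos(z))*sin(z)/(-3*cos(z)^2 + 2*cos(z) + 1)^2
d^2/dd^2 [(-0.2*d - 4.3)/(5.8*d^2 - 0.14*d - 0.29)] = ((0.2*d + 4.3)*(11.6*d - 0.14)*(23.2*d - 0.28) + (6.96*d + 49.824)*(-5.8*d^2 + 0.14*d + 0.29))/(-5.8*d^2 + 0.14*d + 0.29)^3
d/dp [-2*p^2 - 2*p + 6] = -4*p - 2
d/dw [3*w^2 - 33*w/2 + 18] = 6*w - 33/2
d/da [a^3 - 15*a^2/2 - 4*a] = 3*a^2 - 15*a - 4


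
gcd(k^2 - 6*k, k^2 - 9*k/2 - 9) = k - 6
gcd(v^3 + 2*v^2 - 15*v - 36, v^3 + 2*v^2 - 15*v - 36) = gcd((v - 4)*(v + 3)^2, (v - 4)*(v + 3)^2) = v^3 + 2*v^2 - 15*v - 36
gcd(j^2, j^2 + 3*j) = j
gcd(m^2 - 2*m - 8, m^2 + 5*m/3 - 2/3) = m + 2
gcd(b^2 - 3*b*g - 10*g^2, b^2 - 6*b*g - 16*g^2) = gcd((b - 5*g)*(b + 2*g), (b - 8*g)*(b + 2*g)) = b + 2*g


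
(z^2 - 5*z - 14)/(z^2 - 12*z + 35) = (z + 2)/(z - 5)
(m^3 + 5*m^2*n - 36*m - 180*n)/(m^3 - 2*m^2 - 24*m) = (m^2 + 5*m*n + 6*m + 30*n)/(m*(m + 4))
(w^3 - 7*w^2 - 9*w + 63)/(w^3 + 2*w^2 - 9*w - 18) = (w - 7)/(w + 2)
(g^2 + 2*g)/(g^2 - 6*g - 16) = g/(g - 8)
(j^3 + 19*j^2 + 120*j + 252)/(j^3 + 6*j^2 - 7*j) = (j^2 + 12*j + 36)/(j*(j - 1))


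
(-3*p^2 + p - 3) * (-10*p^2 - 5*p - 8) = 30*p^4 + 5*p^3 + 49*p^2 + 7*p + 24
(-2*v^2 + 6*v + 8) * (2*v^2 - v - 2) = -4*v^4 + 14*v^3 + 14*v^2 - 20*v - 16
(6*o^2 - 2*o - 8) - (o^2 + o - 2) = 5*o^2 - 3*o - 6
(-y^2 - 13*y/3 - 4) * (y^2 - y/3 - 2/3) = -y^4 - 4*y^3 - 17*y^2/9 + 38*y/9 + 8/3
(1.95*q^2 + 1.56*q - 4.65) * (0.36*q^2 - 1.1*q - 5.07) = 0.702*q^4 - 1.5834*q^3 - 13.2765*q^2 - 2.7942*q + 23.5755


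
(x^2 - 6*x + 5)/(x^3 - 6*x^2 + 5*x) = 1/x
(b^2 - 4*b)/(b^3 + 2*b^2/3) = 3*(b - 4)/(b*(3*b + 2))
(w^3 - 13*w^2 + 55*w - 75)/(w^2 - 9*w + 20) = (w^2 - 8*w + 15)/(w - 4)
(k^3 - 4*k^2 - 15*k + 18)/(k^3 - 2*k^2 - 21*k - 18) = (k - 1)/(k + 1)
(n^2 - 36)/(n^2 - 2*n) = (n^2 - 36)/(n*(n - 2))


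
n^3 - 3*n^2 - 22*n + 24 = (n - 6)*(n - 1)*(n + 4)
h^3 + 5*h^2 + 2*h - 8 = (h - 1)*(h + 2)*(h + 4)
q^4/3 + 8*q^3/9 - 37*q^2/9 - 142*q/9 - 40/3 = (q/3 + 1)*(q - 4)*(q + 5/3)*(q + 2)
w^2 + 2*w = w*(w + 2)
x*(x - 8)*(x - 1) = x^3 - 9*x^2 + 8*x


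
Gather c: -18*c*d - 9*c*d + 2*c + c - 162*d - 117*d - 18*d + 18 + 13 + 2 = c*(3 - 27*d) - 297*d + 33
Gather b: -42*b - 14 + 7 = -42*b - 7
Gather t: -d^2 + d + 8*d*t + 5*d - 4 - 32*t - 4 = -d^2 + 6*d + t*(8*d - 32) - 8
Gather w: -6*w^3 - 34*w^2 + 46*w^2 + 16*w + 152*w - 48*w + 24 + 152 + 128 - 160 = -6*w^3 + 12*w^2 + 120*w + 144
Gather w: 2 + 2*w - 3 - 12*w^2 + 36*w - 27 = -12*w^2 + 38*w - 28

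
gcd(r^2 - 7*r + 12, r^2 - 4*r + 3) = r - 3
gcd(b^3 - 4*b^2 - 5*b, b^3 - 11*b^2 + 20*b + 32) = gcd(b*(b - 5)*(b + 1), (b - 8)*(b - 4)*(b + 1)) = b + 1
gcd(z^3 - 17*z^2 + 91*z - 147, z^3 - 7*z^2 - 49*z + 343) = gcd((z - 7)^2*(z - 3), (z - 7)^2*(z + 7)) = z^2 - 14*z + 49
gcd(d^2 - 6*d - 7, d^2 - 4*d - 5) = d + 1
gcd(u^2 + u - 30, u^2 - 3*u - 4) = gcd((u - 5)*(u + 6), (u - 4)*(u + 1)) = 1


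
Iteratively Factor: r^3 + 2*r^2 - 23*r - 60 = (r + 3)*(r^2 - r - 20) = (r - 5)*(r + 3)*(r + 4)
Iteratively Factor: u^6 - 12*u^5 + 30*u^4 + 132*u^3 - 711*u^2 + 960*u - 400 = (u - 5)*(u^5 - 7*u^4 - 5*u^3 + 107*u^2 - 176*u + 80) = (u - 5)*(u + 4)*(u^4 - 11*u^3 + 39*u^2 - 49*u + 20) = (u - 5)^2*(u + 4)*(u^3 - 6*u^2 + 9*u - 4) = (u - 5)^2*(u - 1)*(u + 4)*(u^2 - 5*u + 4) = (u - 5)^2*(u - 4)*(u - 1)*(u + 4)*(u - 1)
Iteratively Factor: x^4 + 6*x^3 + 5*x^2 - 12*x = (x)*(x^3 + 6*x^2 + 5*x - 12) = x*(x + 3)*(x^2 + 3*x - 4) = x*(x - 1)*(x + 3)*(x + 4)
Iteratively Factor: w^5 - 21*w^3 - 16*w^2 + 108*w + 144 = (w + 2)*(w^4 - 2*w^3 - 17*w^2 + 18*w + 72) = (w - 4)*(w + 2)*(w^3 + 2*w^2 - 9*w - 18) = (w - 4)*(w + 2)^2*(w^2 - 9) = (w - 4)*(w + 2)^2*(w + 3)*(w - 3)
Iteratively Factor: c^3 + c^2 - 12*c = (c - 3)*(c^2 + 4*c) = c*(c - 3)*(c + 4)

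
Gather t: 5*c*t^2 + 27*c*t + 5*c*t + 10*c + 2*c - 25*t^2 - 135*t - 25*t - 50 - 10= 12*c + t^2*(5*c - 25) + t*(32*c - 160) - 60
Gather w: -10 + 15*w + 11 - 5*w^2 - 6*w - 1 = -5*w^2 + 9*w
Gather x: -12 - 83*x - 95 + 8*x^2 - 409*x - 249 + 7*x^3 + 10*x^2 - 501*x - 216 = 7*x^3 + 18*x^2 - 993*x - 572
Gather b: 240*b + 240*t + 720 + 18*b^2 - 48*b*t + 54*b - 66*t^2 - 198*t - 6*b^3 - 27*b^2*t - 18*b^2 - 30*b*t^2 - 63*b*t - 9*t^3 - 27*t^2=-6*b^3 - 27*b^2*t + b*(-30*t^2 - 111*t + 294) - 9*t^3 - 93*t^2 + 42*t + 720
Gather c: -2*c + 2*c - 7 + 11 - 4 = 0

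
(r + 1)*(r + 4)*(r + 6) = r^3 + 11*r^2 + 34*r + 24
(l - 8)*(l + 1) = l^2 - 7*l - 8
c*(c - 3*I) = c^2 - 3*I*c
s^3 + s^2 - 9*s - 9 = (s - 3)*(s + 1)*(s + 3)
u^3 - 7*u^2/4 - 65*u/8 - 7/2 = (u - 4)*(u + 1/2)*(u + 7/4)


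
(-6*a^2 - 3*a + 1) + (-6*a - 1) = -6*a^2 - 9*a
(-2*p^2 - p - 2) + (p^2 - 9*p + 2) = -p^2 - 10*p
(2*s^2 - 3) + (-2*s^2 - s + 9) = 6 - s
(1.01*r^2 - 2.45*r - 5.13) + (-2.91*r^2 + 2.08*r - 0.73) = -1.9*r^2 - 0.37*r - 5.86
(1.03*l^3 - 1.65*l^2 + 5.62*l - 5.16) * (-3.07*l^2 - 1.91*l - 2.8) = -3.1621*l^5 + 3.0982*l^4 - 16.9859*l^3 + 9.727*l^2 - 5.8804*l + 14.448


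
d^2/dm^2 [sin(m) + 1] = -sin(m)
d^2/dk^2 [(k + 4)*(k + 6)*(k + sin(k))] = -k^2*sin(k) - 10*k*sin(k) + 4*k*cos(k) + 6*k - 22*sin(k) + 20*cos(k) + 20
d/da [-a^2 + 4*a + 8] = 4 - 2*a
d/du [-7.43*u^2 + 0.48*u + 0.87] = 0.48 - 14.86*u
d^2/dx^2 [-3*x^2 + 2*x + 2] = -6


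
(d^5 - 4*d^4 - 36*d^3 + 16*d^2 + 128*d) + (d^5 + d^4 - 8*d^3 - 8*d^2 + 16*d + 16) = 2*d^5 - 3*d^4 - 44*d^3 + 8*d^2 + 144*d + 16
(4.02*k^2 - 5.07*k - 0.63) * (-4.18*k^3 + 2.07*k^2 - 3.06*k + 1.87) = -16.8036*k^5 + 29.514*k^4 - 20.1627*k^3 + 21.7275*k^2 - 7.5531*k - 1.1781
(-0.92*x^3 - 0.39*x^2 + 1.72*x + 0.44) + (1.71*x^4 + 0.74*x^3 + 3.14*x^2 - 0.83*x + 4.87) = 1.71*x^4 - 0.18*x^3 + 2.75*x^2 + 0.89*x + 5.31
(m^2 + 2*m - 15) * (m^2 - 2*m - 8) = m^4 - 27*m^2 + 14*m + 120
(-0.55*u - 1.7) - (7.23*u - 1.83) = 0.13 - 7.78*u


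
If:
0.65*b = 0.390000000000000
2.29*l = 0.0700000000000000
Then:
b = 0.60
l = 0.03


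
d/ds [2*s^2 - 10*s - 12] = 4*s - 10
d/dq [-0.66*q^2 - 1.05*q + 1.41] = -1.32*q - 1.05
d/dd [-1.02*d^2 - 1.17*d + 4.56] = -2.04*d - 1.17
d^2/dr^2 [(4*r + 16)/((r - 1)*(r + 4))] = 8/(r - 1)^3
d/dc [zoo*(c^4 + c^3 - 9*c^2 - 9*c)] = zoo*(c^3 + c^2 + c + 1)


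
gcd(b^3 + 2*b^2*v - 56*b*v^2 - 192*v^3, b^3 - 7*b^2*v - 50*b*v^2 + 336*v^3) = -b + 8*v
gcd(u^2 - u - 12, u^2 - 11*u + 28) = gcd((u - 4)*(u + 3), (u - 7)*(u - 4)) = u - 4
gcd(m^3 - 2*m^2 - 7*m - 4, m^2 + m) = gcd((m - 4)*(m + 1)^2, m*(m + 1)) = m + 1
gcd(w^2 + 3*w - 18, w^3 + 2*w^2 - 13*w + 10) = 1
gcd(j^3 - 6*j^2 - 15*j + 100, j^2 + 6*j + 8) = j + 4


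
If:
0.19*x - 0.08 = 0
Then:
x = 0.42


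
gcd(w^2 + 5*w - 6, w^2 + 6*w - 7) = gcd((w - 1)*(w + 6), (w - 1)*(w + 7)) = w - 1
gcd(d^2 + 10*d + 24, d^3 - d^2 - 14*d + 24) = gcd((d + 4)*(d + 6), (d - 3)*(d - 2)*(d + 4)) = d + 4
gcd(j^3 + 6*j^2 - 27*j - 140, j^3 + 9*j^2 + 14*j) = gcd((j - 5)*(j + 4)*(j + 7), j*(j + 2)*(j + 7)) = j + 7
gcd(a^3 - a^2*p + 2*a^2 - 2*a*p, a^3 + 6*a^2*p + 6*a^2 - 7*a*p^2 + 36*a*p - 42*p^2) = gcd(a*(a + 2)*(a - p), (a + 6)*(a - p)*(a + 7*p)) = -a + p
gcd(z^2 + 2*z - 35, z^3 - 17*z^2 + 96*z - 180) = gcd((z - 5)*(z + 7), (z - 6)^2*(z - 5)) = z - 5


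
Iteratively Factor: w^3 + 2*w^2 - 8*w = (w + 4)*(w^2 - 2*w) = (w - 2)*(w + 4)*(w)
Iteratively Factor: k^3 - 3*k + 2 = (k + 2)*(k^2 - 2*k + 1) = (k - 1)*(k + 2)*(k - 1)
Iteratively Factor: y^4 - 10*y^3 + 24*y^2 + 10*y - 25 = (y - 5)*(y^3 - 5*y^2 - y + 5) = (y - 5)*(y + 1)*(y^2 - 6*y + 5) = (y - 5)*(y - 1)*(y + 1)*(y - 5)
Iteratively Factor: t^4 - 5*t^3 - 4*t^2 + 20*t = (t - 5)*(t^3 - 4*t) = t*(t - 5)*(t^2 - 4) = t*(t - 5)*(t + 2)*(t - 2)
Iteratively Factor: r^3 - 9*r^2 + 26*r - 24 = (r - 3)*(r^2 - 6*r + 8) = (r - 3)*(r - 2)*(r - 4)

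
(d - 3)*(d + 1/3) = d^2 - 8*d/3 - 1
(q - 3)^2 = q^2 - 6*q + 9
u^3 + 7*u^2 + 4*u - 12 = (u - 1)*(u + 2)*(u + 6)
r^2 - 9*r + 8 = (r - 8)*(r - 1)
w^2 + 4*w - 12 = (w - 2)*(w + 6)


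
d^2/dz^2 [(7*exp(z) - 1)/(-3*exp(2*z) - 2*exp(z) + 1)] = (-63*exp(4*z) + 78*exp(3*z) - 108*exp(2*z) + 2*exp(z) - 5)*exp(z)/(27*exp(6*z) + 54*exp(5*z) + 9*exp(4*z) - 28*exp(3*z) - 3*exp(2*z) + 6*exp(z) - 1)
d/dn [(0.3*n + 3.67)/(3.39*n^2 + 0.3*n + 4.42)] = (-1.017*n^2 - 24.8826*n + 0.225)/(11.4921*n^4 + 2.034*n^3 + 30.0576*n^2 + 2.652*n + 19.5364)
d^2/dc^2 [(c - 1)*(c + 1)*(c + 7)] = 6*c + 14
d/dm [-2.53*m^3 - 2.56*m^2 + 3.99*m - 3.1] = -7.59*m^2 - 5.12*m + 3.99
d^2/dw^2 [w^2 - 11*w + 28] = 2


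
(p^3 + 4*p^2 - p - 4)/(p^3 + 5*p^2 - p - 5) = (p + 4)/(p + 5)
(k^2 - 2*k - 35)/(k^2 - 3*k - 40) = (k - 7)/(k - 8)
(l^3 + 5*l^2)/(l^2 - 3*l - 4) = l^2*(l + 5)/(l^2 - 3*l - 4)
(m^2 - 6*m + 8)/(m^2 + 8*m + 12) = (m^2 - 6*m + 8)/(m^2 + 8*m + 12)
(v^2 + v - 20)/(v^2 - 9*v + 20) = (v + 5)/(v - 5)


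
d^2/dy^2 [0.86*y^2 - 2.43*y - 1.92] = 1.72000000000000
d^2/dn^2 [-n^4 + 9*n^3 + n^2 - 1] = -12*n^2 + 54*n + 2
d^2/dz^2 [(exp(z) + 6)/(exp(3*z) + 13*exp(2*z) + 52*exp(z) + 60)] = (4*exp(3*z) + 21*exp(2*z) + 9*exp(z) - 70)*exp(z)/(exp(6*z) + 21*exp(5*z) + 177*exp(4*z) + 763*exp(3*z) + 1770*exp(2*z) + 2100*exp(z) + 1000)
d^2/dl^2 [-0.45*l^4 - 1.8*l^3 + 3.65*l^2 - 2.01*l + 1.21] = -5.4*l^2 - 10.8*l + 7.3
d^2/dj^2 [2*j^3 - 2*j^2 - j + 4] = 12*j - 4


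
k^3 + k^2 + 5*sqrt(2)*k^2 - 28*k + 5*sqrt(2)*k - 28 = (k + 1)*(k - 2*sqrt(2))*(k + 7*sqrt(2))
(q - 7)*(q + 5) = q^2 - 2*q - 35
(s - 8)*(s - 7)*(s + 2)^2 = s^4 - 11*s^3 + 164*s + 224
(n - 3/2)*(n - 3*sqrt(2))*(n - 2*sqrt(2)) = n^3 - 5*sqrt(2)*n^2 - 3*n^2/2 + 15*sqrt(2)*n/2 + 12*n - 18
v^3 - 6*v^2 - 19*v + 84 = (v - 7)*(v - 3)*(v + 4)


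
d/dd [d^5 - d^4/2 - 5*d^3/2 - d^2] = d*(10*d^3 - 4*d^2 - 15*d - 4)/2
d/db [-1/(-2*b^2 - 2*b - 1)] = 2*(-2*b - 1)/(2*b^2 + 2*b + 1)^2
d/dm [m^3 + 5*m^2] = m*(3*m + 10)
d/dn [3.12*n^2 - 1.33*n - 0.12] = 6.24*n - 1.33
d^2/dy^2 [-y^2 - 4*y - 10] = -2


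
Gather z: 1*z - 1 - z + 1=0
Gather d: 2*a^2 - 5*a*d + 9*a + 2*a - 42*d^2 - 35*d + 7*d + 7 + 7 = 2*a^2 + 11*a - 42*d^2 + d*(-5*a - 28) + 14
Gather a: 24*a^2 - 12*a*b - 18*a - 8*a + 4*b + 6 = 24*a^2 + a*(-12*b - 26) + 4*b + 6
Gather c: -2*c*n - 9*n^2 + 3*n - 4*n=-2*c*n - 9*n^2 - n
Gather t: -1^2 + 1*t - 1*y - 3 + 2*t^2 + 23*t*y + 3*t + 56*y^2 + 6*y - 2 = 2*t^2 + t*(23*y + 4) + 56*y^2 + 5*y - 6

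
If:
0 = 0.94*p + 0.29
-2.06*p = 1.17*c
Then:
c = 0.54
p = -0.31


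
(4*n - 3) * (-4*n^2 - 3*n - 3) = -16*n^3 - 3*n + 9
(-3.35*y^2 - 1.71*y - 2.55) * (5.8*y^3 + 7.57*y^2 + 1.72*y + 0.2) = -19.43*y^5 - 35.2775*y^4 - 33.4967*y^3 - 22.9147*y^2 - 4.728*y - 0.51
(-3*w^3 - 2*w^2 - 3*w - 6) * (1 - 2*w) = 6*w^4 + w^3 + 4*w^2 + 9*w - 6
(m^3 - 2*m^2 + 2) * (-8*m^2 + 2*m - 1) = -8*m^5 + 18*m^4 - 5*m^3 - 14*m^2 + 4*m - 2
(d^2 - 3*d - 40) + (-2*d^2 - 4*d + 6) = -d^2 - 7*d - 34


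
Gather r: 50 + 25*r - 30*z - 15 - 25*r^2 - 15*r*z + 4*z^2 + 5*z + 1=-25*r^2 + r*(25 - 15*z) + 4*z^2 - 25*z + 36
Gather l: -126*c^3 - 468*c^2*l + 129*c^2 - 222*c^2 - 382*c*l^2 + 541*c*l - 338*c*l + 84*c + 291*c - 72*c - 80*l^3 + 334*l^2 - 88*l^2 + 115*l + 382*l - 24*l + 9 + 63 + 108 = -126*c^3 - 93*c^2 + 303*c - 80*l^3 + l^2*(246 - 382*c) + l*(-468*c^2 + 203*c + 473) + 180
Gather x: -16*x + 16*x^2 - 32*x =16*x^2 - 48*x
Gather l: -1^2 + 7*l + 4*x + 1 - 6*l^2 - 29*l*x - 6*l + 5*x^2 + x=-6*l^2 + l*(1 - 29*x) + 5*x^2 + 5*x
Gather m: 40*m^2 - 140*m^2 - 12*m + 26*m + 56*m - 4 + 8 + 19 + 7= -100*m^2 + 70*m + 30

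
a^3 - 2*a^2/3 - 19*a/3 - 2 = (a - 3)*(a + 1/3)*(a + 2)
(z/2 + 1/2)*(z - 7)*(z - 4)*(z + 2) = z^4/2 - 4*z^3 - 3*z^2/2 + 31*z + 28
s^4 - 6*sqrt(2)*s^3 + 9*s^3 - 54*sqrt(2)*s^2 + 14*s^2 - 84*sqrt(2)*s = s*(s + 2)*(s + 7)*(s - 6*sqrt(2))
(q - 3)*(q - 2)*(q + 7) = q^3 + 2*q^2 - 29*q + 42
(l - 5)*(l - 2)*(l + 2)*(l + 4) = l^4 - l^3 - 24*l^2 + 4*l + 80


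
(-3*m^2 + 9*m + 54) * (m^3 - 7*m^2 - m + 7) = -3*m^5 + 30*m^4 - 6*m^3 - 408*m^2 + 9*m + 378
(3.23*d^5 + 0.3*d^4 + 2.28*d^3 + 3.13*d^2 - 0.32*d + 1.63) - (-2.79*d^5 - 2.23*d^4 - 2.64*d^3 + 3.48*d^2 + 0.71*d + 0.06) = 6.02*d^5 + 2.53*d^4 + 4.92*d^3 - 0.35*d^2 - 1.03*d + 1.57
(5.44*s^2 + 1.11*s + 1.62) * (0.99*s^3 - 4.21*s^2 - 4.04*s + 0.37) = 5.3856*s^5 - 21.8035*s^4 - 25.0469*s^3 - 9.2918*s^2 - 6.1341*s + 0.5994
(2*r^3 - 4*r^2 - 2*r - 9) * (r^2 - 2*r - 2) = 2*r^5 - 8*r^4 + 2*r^3 + 3*r^2 + 22*r + 18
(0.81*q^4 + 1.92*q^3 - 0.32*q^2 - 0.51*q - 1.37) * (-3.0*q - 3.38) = -2.43*q^5 - 8.4978*q^4 - 5.5296*q^3 + 2.6116*q^2 + 5.8338*q + 4.6306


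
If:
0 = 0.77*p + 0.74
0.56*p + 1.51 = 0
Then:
No Solution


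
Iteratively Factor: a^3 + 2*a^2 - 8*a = (a)*(a^2 + 2*a - 8) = a*(a + 4)*(a - 2)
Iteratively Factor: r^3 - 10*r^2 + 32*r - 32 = (r - 4)*(r^2 - 6*r + 8) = (r - 4)*(r - 2)*(r - 4)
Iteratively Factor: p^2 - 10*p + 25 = (p - 5)*(p - 5)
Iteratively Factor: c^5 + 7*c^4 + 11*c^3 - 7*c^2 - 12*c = (c)*(c^4 + 7*c^3 + 11*c^2 - 7*c - 12) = c*(c - 1)*(c^3 + 8*c^2 + 19*c + 12) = c*(c - 1)*(c + 1)*(c^2 + 7*c + 12) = c*(c - 1)*(c + 1)*(c + 4)*(c + 3)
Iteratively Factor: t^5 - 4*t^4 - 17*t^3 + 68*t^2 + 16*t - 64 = (t + 4)*(t^4 - 8*t^3 + 15*t^2 + 8*t - 16) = (t - 4)*(t + 4)*(t^3 - 4*t^2 - t + 4) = (t - 4)^2*(t + 4)*(t^2 - 1) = (t - 4)^2*(t - 1)*(t + 4)*(t + 1)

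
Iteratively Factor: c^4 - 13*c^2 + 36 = (c - 3)*(c^3 + 3*c^2 - 4*c - 12) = (c - 3)*(c + 3)*(c^2 - 4) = (c - 3)*(c + 2)*(c + 3)*(c - 2)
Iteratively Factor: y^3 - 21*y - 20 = (y - 5)*(y^2 + 5*y + 4) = (y - 5)*(y + 1)*(y + 4)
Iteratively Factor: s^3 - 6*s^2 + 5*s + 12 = (s - 3)*(s^2 - 3*s - 4) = (s - 3)*(s + 1)*(s - 4)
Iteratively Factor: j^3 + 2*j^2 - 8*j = (j)*(j^2 + 2*j - 8) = j*(j - 2)*(j + 4)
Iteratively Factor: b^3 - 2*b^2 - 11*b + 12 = (b + 3)*(b^2 - 5*b + 4) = (b - 4)*(b + 3)*(b - 1)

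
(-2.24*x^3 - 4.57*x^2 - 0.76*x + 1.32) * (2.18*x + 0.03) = -4.8832*x^4 - 10.0298*x^3 - 1.7939*x^2 + 2.8548*x + 0.0396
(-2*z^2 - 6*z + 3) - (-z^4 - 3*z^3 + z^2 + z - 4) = z^4 + 3*z^3 - 3*z^2 - 7*z + 7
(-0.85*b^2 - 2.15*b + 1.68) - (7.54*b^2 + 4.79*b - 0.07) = -8.39*b^2 - 6.94*b + 1.75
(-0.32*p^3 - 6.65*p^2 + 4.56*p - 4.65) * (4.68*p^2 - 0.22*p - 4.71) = -1.4976*p^5 - 31.0516*p^4 + 24.311*p^3 + 8.5563*p^2 - 20.4546*p + 21.9015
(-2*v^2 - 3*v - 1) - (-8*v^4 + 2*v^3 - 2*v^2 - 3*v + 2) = 8*v^4 - 2*v^3 - 3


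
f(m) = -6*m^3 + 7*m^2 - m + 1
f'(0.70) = -0.02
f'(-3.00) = -205.00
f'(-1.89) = -91.76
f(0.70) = 1.67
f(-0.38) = 2.72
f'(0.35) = 1.70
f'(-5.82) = -692.18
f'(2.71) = -95.25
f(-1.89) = 68.40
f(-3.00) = 229.00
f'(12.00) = -2425.00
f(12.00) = -9371.00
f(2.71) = -69.72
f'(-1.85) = -88.50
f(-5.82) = 1426.75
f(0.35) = 1.25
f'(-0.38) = -8.92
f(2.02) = -21.91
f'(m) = -18*m^2 + 14*m - 1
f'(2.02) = -46.17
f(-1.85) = 64.80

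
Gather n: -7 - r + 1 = -r - 6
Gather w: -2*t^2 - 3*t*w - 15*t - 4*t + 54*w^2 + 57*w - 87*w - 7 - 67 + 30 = -2*t^2 - 19*t + 54*w^2 + w*(-3*t - 30) - 44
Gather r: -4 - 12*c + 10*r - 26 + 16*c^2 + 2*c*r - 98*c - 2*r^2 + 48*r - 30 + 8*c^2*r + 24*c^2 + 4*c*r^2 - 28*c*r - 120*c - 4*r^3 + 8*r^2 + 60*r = 40*c^2 - 230*c - 4*r^3 + r^2*(4*c + 6) + r*(8*c^2 - 26*c + 118) - 60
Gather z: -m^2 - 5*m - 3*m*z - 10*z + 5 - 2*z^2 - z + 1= -m^2 - 5*m - 2*z^2 + z*(-3*m - 11) + 6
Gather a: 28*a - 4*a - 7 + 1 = 24*a - 6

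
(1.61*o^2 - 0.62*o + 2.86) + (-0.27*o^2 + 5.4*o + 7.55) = 1.34*o^2 + 4.78*o + 10.41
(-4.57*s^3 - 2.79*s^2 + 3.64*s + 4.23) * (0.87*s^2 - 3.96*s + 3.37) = -3.9759*s^5 + 15.6699*s^4 - 1.1857*s^3 - 20.1366*s^2 - 4.484*s + 14.2551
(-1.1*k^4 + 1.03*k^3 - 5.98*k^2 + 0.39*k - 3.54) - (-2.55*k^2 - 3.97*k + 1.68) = -1.1*k^4 + 1.03*k^3 - 3.43*k^2 + 4.36*k - 5.22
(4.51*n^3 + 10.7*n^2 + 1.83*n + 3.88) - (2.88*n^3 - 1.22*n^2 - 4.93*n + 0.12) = 1.63*n^3 + 11.92*n^2 + 6.76*n + 3.76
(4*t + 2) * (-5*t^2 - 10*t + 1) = -20*t^3 - 50*t^2 - 16*t + 2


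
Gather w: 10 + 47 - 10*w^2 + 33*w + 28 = -10*w^2 + 33*w + 85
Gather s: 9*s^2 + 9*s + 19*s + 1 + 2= 9*s^2 + 28*s + 3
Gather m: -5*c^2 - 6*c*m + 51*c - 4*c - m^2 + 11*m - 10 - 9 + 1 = -5*c^2 + 47*c - m^2 + m*(11 - 6*c) - 18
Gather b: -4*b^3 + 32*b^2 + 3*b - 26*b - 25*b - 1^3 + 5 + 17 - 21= -4*b^3 + 32*b^2 - 48*b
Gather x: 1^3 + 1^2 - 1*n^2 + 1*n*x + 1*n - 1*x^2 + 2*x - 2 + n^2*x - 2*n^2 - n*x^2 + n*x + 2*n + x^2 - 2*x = -3*n^2 - n*x^2 + 3*n + x*(n^2 + 2*n)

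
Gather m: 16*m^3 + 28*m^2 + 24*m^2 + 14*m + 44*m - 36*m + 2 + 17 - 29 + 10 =16*m^3 + 52*m^2 + 22*m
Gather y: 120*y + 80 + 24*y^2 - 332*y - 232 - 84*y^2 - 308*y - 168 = -60*y^2 - 520*y - 320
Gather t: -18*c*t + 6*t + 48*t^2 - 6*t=-18*c*t + 48*t^2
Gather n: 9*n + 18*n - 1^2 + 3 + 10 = 27*n + 12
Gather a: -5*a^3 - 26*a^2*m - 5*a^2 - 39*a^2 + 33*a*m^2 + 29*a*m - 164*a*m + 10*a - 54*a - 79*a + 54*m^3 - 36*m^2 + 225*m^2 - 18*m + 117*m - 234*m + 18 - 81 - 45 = -5*a^3 + a^2*(-26*m - 44) + a*(33*m^2 - 135*m - 123) + 54*m^3 + 189*m^2 - 135*m - 108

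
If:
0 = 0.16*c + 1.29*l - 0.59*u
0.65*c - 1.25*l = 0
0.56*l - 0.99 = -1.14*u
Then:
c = 0.52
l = 0.27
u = 0.74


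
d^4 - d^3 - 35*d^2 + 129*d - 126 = (d - 3)^2*(d - 2)*(d + 7)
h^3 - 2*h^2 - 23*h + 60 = (h - 4)*(h - 3)*(h + 5)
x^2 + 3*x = x*(x + 3)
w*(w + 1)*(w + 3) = w^3 + 4*w^2 + 3*w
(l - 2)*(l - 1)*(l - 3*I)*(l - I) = l^4 - 3*l^3 - 4*I*l^3 - l^2 + 12*I*l^2 + 9*l - 8*I*l - 6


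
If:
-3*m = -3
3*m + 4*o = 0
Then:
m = 1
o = -3/4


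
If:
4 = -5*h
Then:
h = -4/5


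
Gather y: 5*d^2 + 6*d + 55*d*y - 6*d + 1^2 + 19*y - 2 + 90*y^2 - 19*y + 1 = 5*d^2 + 55*d*y + 90*y^2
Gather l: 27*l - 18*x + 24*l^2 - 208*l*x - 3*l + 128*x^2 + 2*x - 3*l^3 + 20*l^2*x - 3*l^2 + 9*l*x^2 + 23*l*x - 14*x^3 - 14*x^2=-3*l^3 + l^2*(20*x + 21) + l*(9*x^2 - 185*x + 24) - 14*x^3 + 114*x^2 - 16*x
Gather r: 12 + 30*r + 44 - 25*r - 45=5*r + 11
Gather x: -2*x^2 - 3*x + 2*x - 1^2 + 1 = -2*x^2 - x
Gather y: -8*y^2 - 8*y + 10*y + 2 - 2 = -8*y^2 + 2*y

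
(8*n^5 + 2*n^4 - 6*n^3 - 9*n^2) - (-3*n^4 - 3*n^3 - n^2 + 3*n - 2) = 8*n^5 + 5*n^4 - 3*n^3 - 8*n^2 - 3*n + 2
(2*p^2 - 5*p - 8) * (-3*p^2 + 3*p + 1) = -6*p^4 + 21*p^3 + 11*p^2 - 29*p - 8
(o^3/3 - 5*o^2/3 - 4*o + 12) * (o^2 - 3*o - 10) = o^5/3 - 8*o^4/3 - 7*o^3/3 + 122*o^2/3 + 4*o - 120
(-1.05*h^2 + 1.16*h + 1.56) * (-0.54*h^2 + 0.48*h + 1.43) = 0.567*h^4 - 1.1304*h^3 - 1.7871*h^2 + 2.4076*h + 2.2308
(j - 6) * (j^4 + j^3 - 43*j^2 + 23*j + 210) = j^5 - 5*j^4 - 49*j^3 + 281*j^2 + 72*j - 1260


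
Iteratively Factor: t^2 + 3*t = (t + 3)*(t)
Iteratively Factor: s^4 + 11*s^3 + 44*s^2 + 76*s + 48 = (s + 4)*(s^3 + 7*s^2 + 16*s + 12) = (s + 2)*(s + 4)*(s^2 + 5*s + 6) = (s + 2)^2*(s + 4)*(s + 3)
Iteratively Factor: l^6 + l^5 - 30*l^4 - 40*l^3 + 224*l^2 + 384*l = (l + 3)*(l^5 - 2*l^4 - 24*l^3 + 32*l^2 + 128*l) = l*(l + 3)*(l^4 - 2*l^3 - 24*l^2 + 32*l + 128) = l*(l - 4)*(l + 3)*(l^3 + 2*l^2 - 16*l - 32) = l*(l - 4)*(l + 3)*(l + 4)*(l^2 - 2*l - 8) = l*(l - 4)*(l + 2)*(l + 3)*(l + 4)*(l - 4)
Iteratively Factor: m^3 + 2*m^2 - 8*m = (m + 4)*(m^2 - 2*m) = m*(m + 4)*(m - 2)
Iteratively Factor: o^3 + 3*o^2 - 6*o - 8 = (o - 2)*(o^2 + 5*o + 4) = (o - 2)*(o + 4)*(o + 1)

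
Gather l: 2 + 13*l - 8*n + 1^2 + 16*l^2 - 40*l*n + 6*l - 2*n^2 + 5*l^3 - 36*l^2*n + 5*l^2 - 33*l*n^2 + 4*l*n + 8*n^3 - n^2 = 5*l^3 + l^2*(21 - 36*n) + l*(-33*n^2 - 36*n + 19) + 8*n^3 - 3*n^2 - 8*n + 3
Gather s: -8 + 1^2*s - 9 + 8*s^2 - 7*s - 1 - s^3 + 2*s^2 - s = -s^3 + 10*s^2 - 7*s - 18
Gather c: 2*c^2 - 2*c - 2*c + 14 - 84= 2*c^2 - 4*c - 70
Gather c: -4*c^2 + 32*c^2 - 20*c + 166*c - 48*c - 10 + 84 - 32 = 28*c^2 + 98*c + 42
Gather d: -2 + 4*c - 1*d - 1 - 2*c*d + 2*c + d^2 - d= 6*c + d^2 + d*(-2*c - 2) - 3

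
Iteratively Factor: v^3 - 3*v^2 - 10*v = (v - 5)*(v^2 + 2*v) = (v - 5)*(v + 2)*(v)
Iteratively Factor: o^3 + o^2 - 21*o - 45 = (o + 3)*(o^2 - 2*o - 15) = (o - 5)*(o + 3)*(o + 3)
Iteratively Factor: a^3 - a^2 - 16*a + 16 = (a + 4)*(a^2 - 5*a + 4) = (a - 4)*(a + 4)*(a - 1)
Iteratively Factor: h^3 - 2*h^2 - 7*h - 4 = (h - 4)*(h^2 + 2*h + 1) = (h - 4)*(h + 1)*(h + 1)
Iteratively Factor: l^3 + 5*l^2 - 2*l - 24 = (l - 2)*(l^2 + 7*l + 12) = (l - 2)*(l + 4)*(l + 3)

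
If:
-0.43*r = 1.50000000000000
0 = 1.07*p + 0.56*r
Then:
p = 1.83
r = -3.49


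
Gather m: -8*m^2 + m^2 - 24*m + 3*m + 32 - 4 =-7*m^2 - 21*m + 28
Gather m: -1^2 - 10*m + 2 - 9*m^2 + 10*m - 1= -9*m^2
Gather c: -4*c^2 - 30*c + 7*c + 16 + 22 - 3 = -4*c^2 - 23*c + 35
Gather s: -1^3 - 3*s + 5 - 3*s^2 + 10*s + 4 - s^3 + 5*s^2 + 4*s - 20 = -s^3 + 2*s^2 + 11*s - 12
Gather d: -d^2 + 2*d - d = -d^2 + d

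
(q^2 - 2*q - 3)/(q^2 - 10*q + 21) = (q + 1)/(q - 7)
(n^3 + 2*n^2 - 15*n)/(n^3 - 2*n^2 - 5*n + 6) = n*(n + 5)/(n^2 + n - 2)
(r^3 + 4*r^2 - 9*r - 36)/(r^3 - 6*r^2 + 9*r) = (r^2 + 7*r + 12)/(r*(r - 3))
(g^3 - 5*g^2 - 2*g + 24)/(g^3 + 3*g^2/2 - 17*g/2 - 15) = 2*(g - 4)/(2*g + 5)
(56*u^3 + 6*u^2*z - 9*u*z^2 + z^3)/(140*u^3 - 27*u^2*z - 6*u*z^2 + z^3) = (2*u + z)/(5*u + z)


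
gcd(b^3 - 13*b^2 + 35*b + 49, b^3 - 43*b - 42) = b^2 - 6*b - 7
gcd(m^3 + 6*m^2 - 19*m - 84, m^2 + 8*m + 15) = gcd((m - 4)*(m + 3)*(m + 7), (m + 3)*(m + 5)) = m + 3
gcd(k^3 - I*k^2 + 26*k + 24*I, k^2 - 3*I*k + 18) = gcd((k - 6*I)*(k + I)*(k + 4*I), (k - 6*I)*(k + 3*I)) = k - 6*I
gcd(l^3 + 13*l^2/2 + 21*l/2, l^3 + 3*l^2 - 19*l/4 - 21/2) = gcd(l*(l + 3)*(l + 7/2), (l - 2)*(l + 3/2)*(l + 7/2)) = l + 7/2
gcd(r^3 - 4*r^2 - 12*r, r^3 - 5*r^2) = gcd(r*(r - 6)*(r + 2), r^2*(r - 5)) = r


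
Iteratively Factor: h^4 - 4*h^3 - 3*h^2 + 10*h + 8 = (h - 4)*(h^3 - 3*h - 2) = (h - 4)*(h + 1)*(h^2 - h - 2) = (h - 4)*(h - 2)*(h + 1)*(h + 1)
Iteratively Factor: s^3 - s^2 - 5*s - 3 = (s - 3)*(s^2 + 2*s + 1) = (s - 3)*(s + 1)*(s + 1)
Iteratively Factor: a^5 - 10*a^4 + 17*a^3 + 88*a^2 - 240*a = (a - 4)*(a^4 - 6*a^3 - 7*a^2 + 60*a) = (a - 4)*(a + 3)*(a^3 - 9*a^2 + 20*a) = (a - 5)*(a - 4)*(a + 3)*(a^2 - 4*a) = (a - 5)*(a - 4)^2*(a + 3)*(a)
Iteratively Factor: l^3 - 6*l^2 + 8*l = (l - 2)*(l^2 - 4*l) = l*(l - 2)*(l - 4)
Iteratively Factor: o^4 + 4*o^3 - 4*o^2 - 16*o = (o + 4)*(o^3 - 4*o) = o*(o + 4)*(o^2 - 4) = o*(o + 2)*(o + 4)*(o - 2)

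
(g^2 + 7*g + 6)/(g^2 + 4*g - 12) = (g + 1)/(g - 2)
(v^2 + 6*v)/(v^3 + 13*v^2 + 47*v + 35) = v*(v + 6)/(v^3 + 13*v^2 + 47*v + 35)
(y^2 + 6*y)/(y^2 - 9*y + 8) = y*(y + 6)/(y^2 - 9*y + 8)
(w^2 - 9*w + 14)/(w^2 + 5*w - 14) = (w - 7)/(w + 7)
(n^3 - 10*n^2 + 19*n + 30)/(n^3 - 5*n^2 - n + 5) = (n - 6)/(n - 1)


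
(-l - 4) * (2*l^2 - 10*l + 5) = -2*l^3 + 2*l^2 + 35*l - 20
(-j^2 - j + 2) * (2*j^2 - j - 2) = -2*j^4 - j^3 + 7*j^2 - 4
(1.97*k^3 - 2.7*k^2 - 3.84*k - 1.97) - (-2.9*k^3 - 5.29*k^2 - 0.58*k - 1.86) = 4.87*k^3 + 2.59*k^2 - 3.26*k - 0.11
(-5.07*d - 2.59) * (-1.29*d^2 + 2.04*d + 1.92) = 6.5403*d^3 - 7.0017*d^2 - 15.018*d - 4.9728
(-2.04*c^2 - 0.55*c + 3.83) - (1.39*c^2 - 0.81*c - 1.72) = -3.43*c^2 + 0.26*c + 5.55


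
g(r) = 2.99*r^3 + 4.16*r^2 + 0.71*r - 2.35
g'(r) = 8.97*r^2 + 8.32*r + 0.71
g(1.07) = 6.84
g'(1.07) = 19.88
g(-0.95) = -1.83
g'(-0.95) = 0.90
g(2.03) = 41.25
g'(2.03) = 54.56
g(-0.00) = -2.35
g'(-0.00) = 0.71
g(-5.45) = -366.67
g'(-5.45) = 221.80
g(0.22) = -1.96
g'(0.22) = 2.97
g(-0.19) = -2.36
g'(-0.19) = -0.55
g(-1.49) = -4.06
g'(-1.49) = 8.23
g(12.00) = 5771.93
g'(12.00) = 1392.23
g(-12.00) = -4578.55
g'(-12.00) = 1192.55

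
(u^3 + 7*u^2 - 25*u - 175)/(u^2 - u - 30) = (u^2 + 2*u - 35)/(u - 6)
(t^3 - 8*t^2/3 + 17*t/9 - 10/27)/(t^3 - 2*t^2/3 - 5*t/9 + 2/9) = (9*t^2 - 21*t + 10)/(3*(3*t^2 - t - 2))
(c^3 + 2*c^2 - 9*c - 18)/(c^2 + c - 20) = (c^3 + 2*c^2 - 9*c - 18)/(c^2 + c - 20)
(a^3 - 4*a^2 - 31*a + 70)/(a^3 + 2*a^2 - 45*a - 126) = (a^2 + 3*a - 10)/(a^2 + 9*a + 18)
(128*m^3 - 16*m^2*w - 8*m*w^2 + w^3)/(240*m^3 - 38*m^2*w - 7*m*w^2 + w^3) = (-16*m^2 + w^2)/(-30*m^2 + m*w + w^2)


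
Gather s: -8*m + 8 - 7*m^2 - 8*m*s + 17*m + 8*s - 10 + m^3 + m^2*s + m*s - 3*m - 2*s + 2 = m^3 - 7*m^2 + 6*m + s*(m^2 - 7*m + 6)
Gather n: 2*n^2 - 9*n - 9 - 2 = 2*n^2 - 9*n - 11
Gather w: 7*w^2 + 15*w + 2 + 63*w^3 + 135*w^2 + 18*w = 63*w^3 + 142*w^2 + 33*w + 2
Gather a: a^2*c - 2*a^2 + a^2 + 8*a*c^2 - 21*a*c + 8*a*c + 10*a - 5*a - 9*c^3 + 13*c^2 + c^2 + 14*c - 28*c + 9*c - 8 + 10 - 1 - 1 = a^2*(c - 1) + a*(8*c^2 - 13*c + 5) - 9*c^3 + 14*c^2 - 5*c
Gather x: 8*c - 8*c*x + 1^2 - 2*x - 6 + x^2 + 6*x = 8*c + x^2 + x*(4 - 8*c) - 5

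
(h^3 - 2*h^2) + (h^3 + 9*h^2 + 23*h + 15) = 2*h^3 + 7*h^2 + 23*h + 15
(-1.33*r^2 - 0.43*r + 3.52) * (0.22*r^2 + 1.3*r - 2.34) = -0.2926*r^4 - 1.8236*r^3 + 3.3276*r^2 + 5.5822*r - 8.2368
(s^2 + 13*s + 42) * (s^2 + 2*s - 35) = s^4 + 15*s^3 + 33*s^2 - 371*s - 1470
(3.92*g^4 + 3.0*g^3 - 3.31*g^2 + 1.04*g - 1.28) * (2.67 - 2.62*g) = -10.2704*g^5 + 2.6064*g^4 + 16.6822*g^3 - 11.5625*g^2 + 6.1304*g - 3.4176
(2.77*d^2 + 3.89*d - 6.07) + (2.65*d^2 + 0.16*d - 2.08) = 5.42*d^2 + 4.05*d - 8.15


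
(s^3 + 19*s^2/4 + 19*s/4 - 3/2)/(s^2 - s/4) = s + 5 + 6/s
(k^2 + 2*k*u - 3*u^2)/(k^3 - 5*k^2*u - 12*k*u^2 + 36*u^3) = (k - u)/(k^2 - 8*k*u + 12*u^2)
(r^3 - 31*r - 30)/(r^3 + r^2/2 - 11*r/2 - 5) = 2*(r^2 - r - 30)/(2*r^2 - r - 10)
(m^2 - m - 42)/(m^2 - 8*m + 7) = (m + 6)/(m - 1)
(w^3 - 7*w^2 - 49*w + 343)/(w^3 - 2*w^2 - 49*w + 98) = (w - 7)/(w - 2)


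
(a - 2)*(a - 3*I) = a^2 - 2*a - 3*I*a + 6*I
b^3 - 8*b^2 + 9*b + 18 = (b - 6)*(b - 3)*(b + 1)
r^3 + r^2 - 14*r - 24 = (r - 4)*(r + 2)*(r + 3)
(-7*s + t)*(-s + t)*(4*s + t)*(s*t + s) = 28*s^4*t + 28*s^4 - 25*s^3*t^2 - 25*s^3*t - 4*s^2*t^3 - 4*s^2*t^2 + s*t^4 + s*t^3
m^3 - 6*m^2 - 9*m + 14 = (m - 7)*(m - 1)*(m + 2)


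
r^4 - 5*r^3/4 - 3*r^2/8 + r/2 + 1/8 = (r - 1)^2*(r + 1/4)*(r + 1/2)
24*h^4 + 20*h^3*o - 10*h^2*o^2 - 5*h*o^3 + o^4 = (-6*h + o)*(-2*h + o)*(h + o)*(2*h + o)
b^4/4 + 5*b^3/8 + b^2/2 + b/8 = b*(b/4 + 1/4)*(b + 1/2)*(b + 1)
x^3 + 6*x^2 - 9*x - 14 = (x - 2)*(x + 1)*(x + 7)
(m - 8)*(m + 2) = m^2 - 6*m - 16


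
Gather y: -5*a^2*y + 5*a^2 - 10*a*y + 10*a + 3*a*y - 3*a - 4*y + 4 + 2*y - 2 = 5*a^2 + 7*a + y*(-5*a^2 - 7*a - 2) + 2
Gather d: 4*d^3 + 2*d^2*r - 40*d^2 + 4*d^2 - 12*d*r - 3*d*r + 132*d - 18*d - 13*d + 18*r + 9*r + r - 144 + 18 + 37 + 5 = 4*d^3 + d^2*(2*r - 36) + d*(101 - 15*r) + 28*r - 84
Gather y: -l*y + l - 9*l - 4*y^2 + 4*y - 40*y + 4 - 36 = -8*l - 4*y^2 + y*(-l - 36) - 32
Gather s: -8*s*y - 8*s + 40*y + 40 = s*(-8*y - 8) + 40*y + 40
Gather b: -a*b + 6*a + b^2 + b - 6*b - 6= 6*a + b^2 + b*(-a - 5) - 6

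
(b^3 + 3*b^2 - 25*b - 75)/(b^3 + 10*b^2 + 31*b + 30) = (b - 5)/(b + 2)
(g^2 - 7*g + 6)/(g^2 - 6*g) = (g - 1)/g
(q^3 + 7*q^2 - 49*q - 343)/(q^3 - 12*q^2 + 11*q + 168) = (q^2 + 14*q + 49)/(q^2 - 5*q - 24)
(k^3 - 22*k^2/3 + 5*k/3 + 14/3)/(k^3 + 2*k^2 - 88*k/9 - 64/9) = 3*(k^2 - 8*k + 7)/(3*k^2 + 4*k - 32)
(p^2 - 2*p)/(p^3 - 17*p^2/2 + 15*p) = 2*(p - 2)/(2*p^2 - 17*p + 30)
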